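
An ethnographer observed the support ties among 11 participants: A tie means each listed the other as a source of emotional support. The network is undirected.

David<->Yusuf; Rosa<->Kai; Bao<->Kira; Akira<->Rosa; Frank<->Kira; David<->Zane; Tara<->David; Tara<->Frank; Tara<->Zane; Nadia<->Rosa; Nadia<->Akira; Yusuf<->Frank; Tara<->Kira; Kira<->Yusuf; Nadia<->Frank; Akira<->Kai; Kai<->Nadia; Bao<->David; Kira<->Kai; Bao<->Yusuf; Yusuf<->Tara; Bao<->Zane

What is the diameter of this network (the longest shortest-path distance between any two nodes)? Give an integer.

4

Eccentricity of each node (its greatest distance to any other): Akira:4, Bao:3, David:4, Frank:2, Kai:3, Kira:2, Nadia:3, Rosa:4, Tara:3, Yusuf:3, Zane:4.
The maximum eccentricity is 4, realized for instance by the pair David–Rosa via David – Yusuf – Frank – Nadia – Rosa. So the diameter is 4.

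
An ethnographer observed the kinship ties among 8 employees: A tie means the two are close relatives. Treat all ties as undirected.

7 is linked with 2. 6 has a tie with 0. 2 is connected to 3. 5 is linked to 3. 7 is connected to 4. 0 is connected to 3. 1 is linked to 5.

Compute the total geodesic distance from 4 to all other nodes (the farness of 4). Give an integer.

24

Distances from 4: 0:4, 1:5, 2:2, 3:3, 5:4, 6:5, 7:1.
Sum = 4 + 5 + 2 + 3 + 4 + 5 + 1 = 24.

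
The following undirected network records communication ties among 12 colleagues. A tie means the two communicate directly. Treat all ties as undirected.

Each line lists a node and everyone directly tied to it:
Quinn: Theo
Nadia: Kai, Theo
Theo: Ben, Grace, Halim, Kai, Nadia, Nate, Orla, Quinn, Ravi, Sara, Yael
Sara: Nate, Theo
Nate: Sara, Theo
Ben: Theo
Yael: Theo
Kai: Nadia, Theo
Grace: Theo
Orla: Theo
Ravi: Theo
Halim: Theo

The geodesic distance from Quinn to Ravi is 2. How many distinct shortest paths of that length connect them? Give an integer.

The shortest distance is 2, and the only length-2 path is Quinn–Theo–Ravi. So there is exactly 1 shortest path.

1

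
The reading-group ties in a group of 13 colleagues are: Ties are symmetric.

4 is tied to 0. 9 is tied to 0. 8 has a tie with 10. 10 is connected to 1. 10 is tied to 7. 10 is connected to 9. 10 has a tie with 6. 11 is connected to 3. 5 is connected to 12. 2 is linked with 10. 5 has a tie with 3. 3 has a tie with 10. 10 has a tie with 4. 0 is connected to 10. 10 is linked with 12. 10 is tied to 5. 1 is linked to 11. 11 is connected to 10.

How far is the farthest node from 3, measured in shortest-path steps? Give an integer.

Distances from 3: 0:2, 1:2, 2:2, 4:2, 5:1, 6:2, 7:2, 8:2, 9:2, 10:1, 11:1, 12:2.
The largest is 2 (to 2, 12, 9, 1, 0, 7, 8, 6, and 4), so the eccentricity of 3 is 2.

2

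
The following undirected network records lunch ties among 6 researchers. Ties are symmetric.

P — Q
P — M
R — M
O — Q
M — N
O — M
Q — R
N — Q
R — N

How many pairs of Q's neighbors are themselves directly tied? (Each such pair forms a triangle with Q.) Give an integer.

1

Q's neighbors: N, O, P, and R.
Neighbor pairs that are themselves tied: Q–N–R. Each forms one triangle with Q, for 1 in total.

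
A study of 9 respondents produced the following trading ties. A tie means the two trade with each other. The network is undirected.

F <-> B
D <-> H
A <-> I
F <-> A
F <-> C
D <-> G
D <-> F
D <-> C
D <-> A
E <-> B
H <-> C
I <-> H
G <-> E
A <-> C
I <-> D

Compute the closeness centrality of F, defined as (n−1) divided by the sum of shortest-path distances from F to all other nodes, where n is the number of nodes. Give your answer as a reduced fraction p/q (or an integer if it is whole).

Distances from F: A:1, B:1, C:1, D:1, E:2, G:2, H:2, I:2. Sum = 12.
n = 9, so closeness = 8/12 = 2/3.

2/3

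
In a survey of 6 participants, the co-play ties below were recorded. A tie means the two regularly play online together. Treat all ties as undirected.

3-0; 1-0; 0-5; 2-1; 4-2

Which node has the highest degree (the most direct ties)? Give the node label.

Degrees — 0:3, 1:2, 2:2, 3:1, 4:1, 5:1.
The maximum is 3, attained only by 0.

0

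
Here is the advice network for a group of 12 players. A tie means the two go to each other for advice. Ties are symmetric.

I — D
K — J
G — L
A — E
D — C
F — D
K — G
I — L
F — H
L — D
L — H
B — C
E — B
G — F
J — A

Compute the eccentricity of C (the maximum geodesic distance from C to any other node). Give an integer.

Distances from C: A:3, B:1, D:1, E:2, F:2, G:3, H:3, I:2, J:4, K:4, L:2.
The largest is 4 (to J and K), so the eccentricity of C is 4.

4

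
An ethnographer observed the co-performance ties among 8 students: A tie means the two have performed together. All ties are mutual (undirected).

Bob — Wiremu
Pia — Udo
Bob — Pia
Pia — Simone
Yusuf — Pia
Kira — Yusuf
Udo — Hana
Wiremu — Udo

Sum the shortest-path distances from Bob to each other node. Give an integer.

14

Distances from Bob: Hana:3, Kira:3, Pia:1, Simone:2, Udo:2, Wiremu:1, Yusuf:2.
Sum = 3 + 3 + 1 + 2 + 2 + 1 + 2 = 14.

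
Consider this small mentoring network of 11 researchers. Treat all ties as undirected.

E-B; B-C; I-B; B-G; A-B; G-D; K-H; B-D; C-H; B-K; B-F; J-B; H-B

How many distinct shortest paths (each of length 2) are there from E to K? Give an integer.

1

The shortest distance is 2, and the only length-2 path is E–B–K. So there is exactly 1 shortest path.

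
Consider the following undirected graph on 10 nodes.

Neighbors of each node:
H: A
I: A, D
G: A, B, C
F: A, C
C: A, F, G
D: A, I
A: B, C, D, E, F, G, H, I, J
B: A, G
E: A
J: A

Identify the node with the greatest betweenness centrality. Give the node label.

A

Unnormalized betweenness of each node: A:31, B:0, C:1/2, D:0, E:0, F:0, G:1/2, H:0, I:0, J:0.
A has the largest value, 31, making it the main broker — the node through which the most shortest paths run.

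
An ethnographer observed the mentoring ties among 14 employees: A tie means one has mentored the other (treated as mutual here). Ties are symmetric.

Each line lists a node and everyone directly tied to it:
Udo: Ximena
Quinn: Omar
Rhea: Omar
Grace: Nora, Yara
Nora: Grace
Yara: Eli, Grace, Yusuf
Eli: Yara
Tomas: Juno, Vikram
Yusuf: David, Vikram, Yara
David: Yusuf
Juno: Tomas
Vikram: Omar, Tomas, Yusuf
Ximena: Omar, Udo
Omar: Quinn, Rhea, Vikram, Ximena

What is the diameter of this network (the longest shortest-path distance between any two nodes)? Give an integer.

Eccentricity of each node (its greatest distance to any other): David:5, Eli:6, Grace:6, Juno:6, Nora:7, Omar:5, Quinn:6, Rhea:6, Tomas:5, Udo:7, Vikram:4, Ximena:6, Yara:5, Yusuf:4.
The maximum eccentricity is 7, realized for instance by the pair Udo–Nora via Udo – Ximena – Omar – Vikram – Yusuf – Yara – Grace – Nora. So the diameter is 7.

7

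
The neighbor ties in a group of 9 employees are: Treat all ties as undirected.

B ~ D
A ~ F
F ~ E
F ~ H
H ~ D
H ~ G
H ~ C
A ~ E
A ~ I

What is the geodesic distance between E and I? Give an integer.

2

One shortest route is E – A – I, which uses 2 edges, and E and I are not directly tied, so nothing shorter exists. So d(E,I) = 2.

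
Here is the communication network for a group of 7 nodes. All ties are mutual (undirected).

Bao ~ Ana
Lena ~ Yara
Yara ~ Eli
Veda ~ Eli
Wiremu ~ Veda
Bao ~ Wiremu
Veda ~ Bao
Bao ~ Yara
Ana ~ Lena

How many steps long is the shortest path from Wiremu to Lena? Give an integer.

3

One shortest route is Wiremu – Bao – Yara – Lena, which uses 3 edges, and at distance 2 from Wiremu we only reach {Ana, Eli, Yara}, which does not include Lena. So d(Wiremu,Lena) = 3.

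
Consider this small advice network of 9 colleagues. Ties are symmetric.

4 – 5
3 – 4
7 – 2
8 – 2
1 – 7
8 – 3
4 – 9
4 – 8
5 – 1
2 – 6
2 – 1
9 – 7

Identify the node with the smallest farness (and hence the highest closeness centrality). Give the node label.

2

Farness (sum of distances to all others) for each node — 1:14, 2:12, 3:17, 4:13, 5:15, 6:19, 7:14, 8:13, 9:15.
The smallest farness is 12, for 2, so 2 has the highest closeness.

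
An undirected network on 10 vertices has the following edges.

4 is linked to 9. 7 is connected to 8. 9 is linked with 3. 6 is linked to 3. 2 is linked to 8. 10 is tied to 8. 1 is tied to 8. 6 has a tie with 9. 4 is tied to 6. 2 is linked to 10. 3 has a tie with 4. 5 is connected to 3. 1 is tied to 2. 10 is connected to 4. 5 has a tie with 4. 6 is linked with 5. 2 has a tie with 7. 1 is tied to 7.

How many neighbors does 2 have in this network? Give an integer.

4

2 is directly tied to 1, 7, 8, and 10. That is 4 neighbors, so the degree of 2 is 4.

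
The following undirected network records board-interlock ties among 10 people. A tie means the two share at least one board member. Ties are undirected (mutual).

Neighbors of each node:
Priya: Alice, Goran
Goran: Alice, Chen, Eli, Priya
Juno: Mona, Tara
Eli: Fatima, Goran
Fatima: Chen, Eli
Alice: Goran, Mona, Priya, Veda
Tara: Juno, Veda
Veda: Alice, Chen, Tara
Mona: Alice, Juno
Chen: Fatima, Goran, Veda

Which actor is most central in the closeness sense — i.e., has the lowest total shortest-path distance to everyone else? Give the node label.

Alice

Farness (sum of distances to all others) for each node — Alice:15, Chen:17, Eli:22, Fatima:23, Goran:16, Juno:23, Mona:20, Priya:19, Tara:21, Veda:16.
The smallest farness is 15, for Alice, so Alice has the highest closeness.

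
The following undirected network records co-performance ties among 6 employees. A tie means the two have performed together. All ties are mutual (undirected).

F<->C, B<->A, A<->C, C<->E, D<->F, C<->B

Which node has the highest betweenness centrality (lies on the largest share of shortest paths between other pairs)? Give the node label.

C

Unnormalized betweenness of each node: A:0, B:0, C:8, D:0, E:0, F:4.
C has the largest value, 8, making it the main broker — the node through which the most shortest paths run.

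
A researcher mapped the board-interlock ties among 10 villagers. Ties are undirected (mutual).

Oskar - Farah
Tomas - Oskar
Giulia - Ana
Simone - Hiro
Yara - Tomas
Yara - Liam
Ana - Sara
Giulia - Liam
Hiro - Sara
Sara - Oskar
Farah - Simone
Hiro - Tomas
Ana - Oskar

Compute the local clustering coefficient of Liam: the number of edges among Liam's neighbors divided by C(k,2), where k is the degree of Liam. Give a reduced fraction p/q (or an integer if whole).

Liam's neighbors: Giulia and Yara (k = 2).
Possible neighbor pairs: C(2,2) = 1. Edges among them: none → e = 0.
Clustering(Liam) = 0/1.

0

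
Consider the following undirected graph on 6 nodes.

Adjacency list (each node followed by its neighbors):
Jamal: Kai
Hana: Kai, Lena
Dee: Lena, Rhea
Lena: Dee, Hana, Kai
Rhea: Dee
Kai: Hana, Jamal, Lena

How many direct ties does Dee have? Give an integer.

Dee is directly tied to Lena and Rhea. That is 2 neighbors, so the degree of Dee is 2.

2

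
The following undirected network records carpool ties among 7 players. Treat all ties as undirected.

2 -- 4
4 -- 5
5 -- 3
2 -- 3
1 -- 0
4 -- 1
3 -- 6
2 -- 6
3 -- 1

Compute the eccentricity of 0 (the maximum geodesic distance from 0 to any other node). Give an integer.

3

Distances from 0: 1:1, 2:3, 3:2, 4:2, 5:3, 6:3.
The largest is 3 (to 5, 2, and 6), so the eccentricity of 0 is 3.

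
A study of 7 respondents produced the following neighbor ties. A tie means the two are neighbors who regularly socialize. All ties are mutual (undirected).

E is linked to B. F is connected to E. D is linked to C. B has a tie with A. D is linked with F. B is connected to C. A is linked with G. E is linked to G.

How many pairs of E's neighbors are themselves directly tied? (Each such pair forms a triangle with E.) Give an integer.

0

E's neighbors are B, F, and G, but none of them are tied to each other, so no triangle contains E.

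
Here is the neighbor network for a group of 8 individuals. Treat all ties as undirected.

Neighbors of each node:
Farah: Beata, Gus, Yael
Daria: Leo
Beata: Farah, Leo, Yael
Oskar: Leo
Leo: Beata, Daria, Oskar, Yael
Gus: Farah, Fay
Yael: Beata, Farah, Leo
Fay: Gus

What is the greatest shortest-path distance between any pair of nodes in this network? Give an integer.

5

Eccentricity of each node (its greatest distance to any other): Beata:3, Daria:5, Farah:3, Fay:5, Gus:4, Leo:4, Oskar:5, Yael:3.
The maximum eccentricity is 5, realized for instance by the pair Fay–Daria via Fay – Gus – Farah – Yael – Leo – Daria. So the diameter is 5.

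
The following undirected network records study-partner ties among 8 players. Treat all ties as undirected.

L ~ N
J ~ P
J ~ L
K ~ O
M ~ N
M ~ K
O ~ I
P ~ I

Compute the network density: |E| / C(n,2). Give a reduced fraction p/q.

There are 8 edges and 8 nodes, so the maximum possible is C(8,2) = 28.
Density = 8/28 = 2/7.

2/7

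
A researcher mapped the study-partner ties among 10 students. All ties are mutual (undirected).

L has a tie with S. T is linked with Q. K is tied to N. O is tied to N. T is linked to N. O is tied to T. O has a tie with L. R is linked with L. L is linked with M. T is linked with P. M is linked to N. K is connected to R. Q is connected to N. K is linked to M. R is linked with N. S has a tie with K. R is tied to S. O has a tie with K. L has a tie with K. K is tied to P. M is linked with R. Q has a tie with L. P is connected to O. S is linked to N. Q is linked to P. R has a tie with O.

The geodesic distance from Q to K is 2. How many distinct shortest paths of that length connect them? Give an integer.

The shortest distance is 2. The length-2 paths are: Q–P–K; Q–N–K; Q–L–K.
That gives 3 distinct shortest paths.

3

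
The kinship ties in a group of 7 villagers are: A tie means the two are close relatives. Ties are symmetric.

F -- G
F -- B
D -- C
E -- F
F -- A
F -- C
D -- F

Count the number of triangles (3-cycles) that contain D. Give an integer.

1

D's neighbors: C and F.
Neighbor pairs that are themselves tied: D–C–F. Each forms one triangle with D, for 1 in total.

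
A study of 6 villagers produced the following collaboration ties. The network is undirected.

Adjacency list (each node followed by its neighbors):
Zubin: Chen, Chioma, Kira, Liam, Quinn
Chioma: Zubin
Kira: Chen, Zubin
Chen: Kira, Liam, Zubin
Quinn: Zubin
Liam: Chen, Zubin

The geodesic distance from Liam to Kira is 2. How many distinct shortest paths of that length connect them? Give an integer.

2

The shortest distance is 2. The length-2 paths are: Liam–Zubin–Kira; Liam–Chen–Kira.
That gives 2 distinct shortest paths.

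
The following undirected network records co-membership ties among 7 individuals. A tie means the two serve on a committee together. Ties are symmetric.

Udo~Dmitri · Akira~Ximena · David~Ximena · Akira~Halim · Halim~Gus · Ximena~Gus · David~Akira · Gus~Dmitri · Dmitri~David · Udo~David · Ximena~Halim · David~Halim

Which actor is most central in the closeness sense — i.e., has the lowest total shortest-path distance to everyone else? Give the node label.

Farness (sum of distances to all others) for each node — Akira:9, David:7, Dmitri:9, Gus:9, Halim:8, Udo:10, Ximena:8.
The smallest farness is 7, for David, so David has the highest closeness.

David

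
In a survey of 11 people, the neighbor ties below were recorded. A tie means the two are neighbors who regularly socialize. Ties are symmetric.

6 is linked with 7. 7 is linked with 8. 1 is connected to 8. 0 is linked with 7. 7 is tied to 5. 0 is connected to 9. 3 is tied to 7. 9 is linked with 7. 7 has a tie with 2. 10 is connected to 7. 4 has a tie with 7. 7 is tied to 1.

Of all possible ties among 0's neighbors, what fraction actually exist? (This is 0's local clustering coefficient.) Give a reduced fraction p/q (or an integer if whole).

0's neighbors: 7 and 9 (k = 2).
Possible neighbor pairs: C(2,2) = 1. Edges among them: 7–9 → e = 1.
Clustering(0) = 1/1.

1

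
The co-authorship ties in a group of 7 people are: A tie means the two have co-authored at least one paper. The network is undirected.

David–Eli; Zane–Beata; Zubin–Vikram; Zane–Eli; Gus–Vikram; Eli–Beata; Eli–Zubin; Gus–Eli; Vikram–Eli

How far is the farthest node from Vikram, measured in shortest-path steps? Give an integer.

2

Distances from Vikram: Beata:2, David:2, Eli:1, Gus:1, Zane:2, Zubin:1.
The largest is 2 (to David, Beata, and Zane), so the eccentricity of Vikram is 2.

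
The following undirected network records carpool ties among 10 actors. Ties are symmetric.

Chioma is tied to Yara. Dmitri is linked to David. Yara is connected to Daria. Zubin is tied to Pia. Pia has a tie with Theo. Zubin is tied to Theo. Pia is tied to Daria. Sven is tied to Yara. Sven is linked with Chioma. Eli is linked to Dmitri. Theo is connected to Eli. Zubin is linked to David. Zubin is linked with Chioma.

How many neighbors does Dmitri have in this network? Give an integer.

Dmitri is directly tied to David and Eli. That is 2 neighbors, so the degree of Dmitri is 2.

2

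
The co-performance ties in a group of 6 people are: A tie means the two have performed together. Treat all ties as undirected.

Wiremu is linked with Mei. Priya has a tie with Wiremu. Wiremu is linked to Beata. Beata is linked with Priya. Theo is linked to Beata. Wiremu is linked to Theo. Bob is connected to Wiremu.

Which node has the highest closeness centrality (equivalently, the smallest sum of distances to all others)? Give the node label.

Farness (sum of distances to all others) for each node — Beata:7, Bob:9, Mei:9, Priya:8, Theo:8, Wiremu:5.
The smallest farness is 5, for Wiremu, so Wiremu has the highest closeness.

Wiremu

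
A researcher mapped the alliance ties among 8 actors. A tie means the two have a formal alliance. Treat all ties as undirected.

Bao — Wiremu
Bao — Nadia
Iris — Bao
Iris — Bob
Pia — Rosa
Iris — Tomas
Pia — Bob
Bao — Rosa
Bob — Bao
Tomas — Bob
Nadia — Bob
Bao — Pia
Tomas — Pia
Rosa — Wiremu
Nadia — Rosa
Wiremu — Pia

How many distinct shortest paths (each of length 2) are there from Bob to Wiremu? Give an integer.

The shortest distance is 2. The length-2 paths are: Bob–Bao–Wiremu; Bob–Pia–Wiremu.
That gives 2 distinct shortest paths.

2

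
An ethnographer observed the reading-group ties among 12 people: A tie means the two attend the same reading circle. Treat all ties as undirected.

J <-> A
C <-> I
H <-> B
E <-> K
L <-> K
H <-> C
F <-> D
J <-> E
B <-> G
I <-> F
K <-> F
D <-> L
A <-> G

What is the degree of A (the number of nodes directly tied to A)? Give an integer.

2

A is directly tied to G and J. That is 2 neighbors, so the degree of A is 2.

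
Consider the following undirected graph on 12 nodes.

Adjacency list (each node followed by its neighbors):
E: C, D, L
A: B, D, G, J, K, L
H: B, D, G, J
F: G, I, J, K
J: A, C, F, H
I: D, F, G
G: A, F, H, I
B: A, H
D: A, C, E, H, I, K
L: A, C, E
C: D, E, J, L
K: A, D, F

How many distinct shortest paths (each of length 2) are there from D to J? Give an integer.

3

The shortest distance is 2. The length-2 paths are: D–H–J; D–C–J; D–A–J.
That gives 3 distinct shortest paths.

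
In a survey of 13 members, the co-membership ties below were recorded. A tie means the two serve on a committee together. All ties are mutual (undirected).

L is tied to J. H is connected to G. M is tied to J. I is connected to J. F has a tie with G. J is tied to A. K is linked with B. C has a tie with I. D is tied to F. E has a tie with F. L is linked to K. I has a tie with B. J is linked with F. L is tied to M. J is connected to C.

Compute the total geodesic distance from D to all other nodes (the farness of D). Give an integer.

33

Distances from D: A:3, B:4, C:3, E:2, F:1, G:2, H:3, I:3, J:2, K:4, L:3, M:3.
Sum = 3 + 4 + 3 + 2 + 1 + 2 + 3 + 3 + 2 + 4 + 3 + 3 = 33.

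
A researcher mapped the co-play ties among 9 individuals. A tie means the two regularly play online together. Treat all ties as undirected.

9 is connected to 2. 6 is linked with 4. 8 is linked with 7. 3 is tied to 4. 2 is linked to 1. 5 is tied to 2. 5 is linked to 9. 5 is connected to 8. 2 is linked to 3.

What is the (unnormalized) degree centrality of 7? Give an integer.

7 is directly tied to 8. That is 1 neighbor, so the degree of 7 is 1.

1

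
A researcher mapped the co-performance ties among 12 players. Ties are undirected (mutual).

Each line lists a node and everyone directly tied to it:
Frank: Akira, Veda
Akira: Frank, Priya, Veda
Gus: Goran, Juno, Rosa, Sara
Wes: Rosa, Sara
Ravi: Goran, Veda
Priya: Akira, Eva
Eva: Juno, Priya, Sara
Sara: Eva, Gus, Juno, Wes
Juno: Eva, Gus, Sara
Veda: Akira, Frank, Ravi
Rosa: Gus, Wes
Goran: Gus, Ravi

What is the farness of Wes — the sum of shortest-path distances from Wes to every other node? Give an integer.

32

Distances from Wes: Akira:4, Eva:2, Frank:5, Goran:3, Gus:2, Juno:2, Priya:3, Ravi:4, Rosa:1, Sara:1, Veda:5.
Sum = 4 + 2 + 5 + 3 + 2 + 2 + 3 + 4 + 1 + 1 + 5 = 32.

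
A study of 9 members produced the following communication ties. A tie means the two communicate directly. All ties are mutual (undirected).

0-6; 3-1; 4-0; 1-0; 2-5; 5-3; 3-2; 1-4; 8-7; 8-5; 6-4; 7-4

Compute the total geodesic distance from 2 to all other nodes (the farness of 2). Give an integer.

Distances from 2: 0:3, 1:2, 3:1, 4:3, 5:1, 6:4, 7:3, 8:2.
Sum = 3 + 2 + 1 + 3 + 1 + 4 + 3 + 2 = 19.

19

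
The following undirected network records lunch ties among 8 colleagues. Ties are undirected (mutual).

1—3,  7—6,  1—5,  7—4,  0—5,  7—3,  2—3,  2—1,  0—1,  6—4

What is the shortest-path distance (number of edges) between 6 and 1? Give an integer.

3

One shortest route is 6 – 7 – 3 – 1, which uses 3 edges, and at distance 2 from 6 we only reach {3}, which does not include 1. So d(6,1) = 3.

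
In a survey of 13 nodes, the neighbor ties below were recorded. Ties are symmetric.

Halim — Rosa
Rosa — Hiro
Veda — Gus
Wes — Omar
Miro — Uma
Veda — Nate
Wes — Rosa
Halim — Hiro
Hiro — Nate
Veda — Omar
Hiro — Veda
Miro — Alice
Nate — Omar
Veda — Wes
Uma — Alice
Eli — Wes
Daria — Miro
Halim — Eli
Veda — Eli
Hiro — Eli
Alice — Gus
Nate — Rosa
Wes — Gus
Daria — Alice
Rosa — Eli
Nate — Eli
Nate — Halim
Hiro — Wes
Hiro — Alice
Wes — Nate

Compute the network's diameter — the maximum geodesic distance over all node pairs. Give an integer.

Eccentricity of each node (its greatest distance to any other): Alice:3, Daria:4, Eli:3, Gus:3, Halim:3, Hiro:2, Miro:4, Nate:3, Omar:4, Rosa:3, Uma:4, Veda:3, Wes:3.
The maximum eccentricity is 4, realized for instance by the pair Omar–Uma via Omar – Veda – Gus – Alice – Uma. So the diameter is 4.

4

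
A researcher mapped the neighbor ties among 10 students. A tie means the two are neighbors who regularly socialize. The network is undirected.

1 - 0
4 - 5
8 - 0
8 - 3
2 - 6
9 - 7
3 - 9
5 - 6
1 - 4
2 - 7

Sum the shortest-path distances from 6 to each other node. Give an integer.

25

Distances from 6: 0:4, 1:3, 2:1, 3:4, 4:2, 5:1, 7:2, 8:5, 9:3.
Sum = 4 + 3 + 1 + 4 + 2 + 1 + 2 + 5 + 3 = 25.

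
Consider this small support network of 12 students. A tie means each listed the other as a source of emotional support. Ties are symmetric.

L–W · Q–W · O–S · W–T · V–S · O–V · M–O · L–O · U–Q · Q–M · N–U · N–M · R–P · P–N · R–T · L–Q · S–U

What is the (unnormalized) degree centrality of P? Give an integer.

2

P is directly tied to N and R. That is 2 neighbors, so the degree of P is 2.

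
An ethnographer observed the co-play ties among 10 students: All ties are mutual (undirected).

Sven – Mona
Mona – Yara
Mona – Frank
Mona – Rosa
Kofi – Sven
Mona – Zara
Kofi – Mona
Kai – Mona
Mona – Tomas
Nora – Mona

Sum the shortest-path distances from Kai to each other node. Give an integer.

Distances from Kai: Frank:2, Kofi:2, Mona:1, Nora:2, Rosa:2, Sven:2, Tomas:2, Yara:2, Zara:2.
Sum = 2 + 2 + 1 + 2 + 2 + 2 + 2 + 2 + 2 = 17.

17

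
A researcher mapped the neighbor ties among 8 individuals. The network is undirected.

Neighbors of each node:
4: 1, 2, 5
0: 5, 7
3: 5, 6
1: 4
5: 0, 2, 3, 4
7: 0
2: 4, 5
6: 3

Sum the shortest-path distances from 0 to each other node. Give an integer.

14

Distances from 0: 1:3, 2:2, 3:2, 4:2, 5:1, 6:3, 7:1.
Sum = 3 + 2 + 2 + 2 + 1 + 3 + 1 = 14.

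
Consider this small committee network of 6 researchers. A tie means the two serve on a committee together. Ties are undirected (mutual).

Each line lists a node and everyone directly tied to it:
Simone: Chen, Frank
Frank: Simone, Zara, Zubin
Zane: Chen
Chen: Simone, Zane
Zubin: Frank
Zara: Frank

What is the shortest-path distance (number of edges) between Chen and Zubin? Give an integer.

3

One shortest route is Chen – Simone – Frank – Zubin, which uses 3 edges, and at distance 2 from Chen we only reach {Frank}, which does not include Zubin. So d(Chen,Zubin) = 3.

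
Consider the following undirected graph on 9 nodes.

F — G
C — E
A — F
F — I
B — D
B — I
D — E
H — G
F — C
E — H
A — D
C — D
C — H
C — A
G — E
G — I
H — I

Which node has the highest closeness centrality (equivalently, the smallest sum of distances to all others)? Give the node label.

C

Farness (sum of distances to all others) for each node — A:13, B:14, C:11, D:12, E:12, F:12, G:12, H:12, I:12.
The smallest farness is 11, for C, so C has the highest closeness.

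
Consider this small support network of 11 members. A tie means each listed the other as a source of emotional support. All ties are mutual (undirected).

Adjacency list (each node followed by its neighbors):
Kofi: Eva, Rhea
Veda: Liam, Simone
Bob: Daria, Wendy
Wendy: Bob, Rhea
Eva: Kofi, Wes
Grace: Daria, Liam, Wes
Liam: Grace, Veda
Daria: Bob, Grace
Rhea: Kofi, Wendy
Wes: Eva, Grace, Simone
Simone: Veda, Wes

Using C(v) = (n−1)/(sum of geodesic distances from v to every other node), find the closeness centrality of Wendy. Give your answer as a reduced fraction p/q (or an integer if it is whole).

1/3

Distances from Wendy: Bob:1, Daria:2, Eva:3, Grace:3, Kofi:2, Liam:4, Rhea:1, Simone:5, Veda:5, Wes:4. Sum = 30.
n = 11, so closeness = 10/30 = 1/3.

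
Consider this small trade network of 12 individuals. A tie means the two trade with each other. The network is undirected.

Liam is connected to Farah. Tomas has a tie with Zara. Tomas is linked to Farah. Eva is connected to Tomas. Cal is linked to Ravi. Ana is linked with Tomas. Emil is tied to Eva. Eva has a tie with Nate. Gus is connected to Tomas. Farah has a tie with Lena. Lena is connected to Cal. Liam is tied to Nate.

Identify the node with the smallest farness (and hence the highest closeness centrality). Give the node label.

Tomas

Farness (sum of distances to all others) for each node — Ana:30, Cal:35, Emil:35, Eva:25, Farah:21, Gus:30, Lena:27, Liam:27, Nate:29, Ravi:45, Tomas:20, Zara:30.
The smallest farness is 20, for Tomas, so Tomas has the highest closeness.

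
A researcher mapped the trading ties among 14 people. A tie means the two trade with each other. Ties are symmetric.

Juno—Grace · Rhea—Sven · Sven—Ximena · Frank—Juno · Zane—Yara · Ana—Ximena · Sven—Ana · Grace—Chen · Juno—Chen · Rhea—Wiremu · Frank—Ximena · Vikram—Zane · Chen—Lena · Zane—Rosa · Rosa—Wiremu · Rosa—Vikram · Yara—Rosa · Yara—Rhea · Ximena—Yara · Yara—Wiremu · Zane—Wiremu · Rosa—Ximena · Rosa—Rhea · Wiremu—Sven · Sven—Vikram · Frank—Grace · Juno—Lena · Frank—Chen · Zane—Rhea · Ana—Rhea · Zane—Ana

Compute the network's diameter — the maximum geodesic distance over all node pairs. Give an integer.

5

Eccentricity of each node (its greatest distance to any other): Ana:4, Chen:4, Frank:3, Grace:4, Juno:4, Lena:5, Rhea:5, Rosa:4, Sven:4, Vikram:5, Wiremu:5, Ximena:3, Yara:4, Zane:5.
The maximum eccentricity is 5, realized for instance by the pair Lena–Vikram via Lena – Juno – Frank – Ximena – Sven – Vikram. So the diameter is 5.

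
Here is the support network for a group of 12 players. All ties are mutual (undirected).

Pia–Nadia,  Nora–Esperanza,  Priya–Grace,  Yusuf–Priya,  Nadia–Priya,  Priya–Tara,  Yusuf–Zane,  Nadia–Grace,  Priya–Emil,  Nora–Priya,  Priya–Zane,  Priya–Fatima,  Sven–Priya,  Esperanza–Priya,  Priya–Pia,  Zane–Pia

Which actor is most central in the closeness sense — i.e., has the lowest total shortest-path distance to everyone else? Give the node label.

Priya

Farness (sum of distances to all others) for each node — Emil:21, Esperanza:20, Fatima:21, Grace:20, Nadia:19, Nora:20, Pia:19, Priya:11, Sven:21, Tara:21, Yusuf:20, Zane:19.
The smallest farness is 11, for Priya, so Priya has the highest closeness.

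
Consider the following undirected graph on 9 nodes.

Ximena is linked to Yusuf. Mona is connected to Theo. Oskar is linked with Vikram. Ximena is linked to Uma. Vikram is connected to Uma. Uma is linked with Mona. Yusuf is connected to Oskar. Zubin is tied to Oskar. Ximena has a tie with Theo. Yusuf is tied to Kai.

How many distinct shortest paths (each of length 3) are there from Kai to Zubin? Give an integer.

1

The shortest distance is 3, and the only length-3 path is Kai–Yusuf–Oskar–Zubin. So there is exactly 1 shortest path.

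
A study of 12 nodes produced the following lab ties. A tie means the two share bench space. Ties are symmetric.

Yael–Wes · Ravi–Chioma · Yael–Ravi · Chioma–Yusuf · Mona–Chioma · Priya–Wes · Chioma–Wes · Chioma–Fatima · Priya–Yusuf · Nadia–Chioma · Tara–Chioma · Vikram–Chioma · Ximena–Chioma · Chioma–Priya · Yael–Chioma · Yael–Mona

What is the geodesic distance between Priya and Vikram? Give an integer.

2

One shortest route is Priya – Chioma – Vikram, which uses 2 edges, and Priya and Vikram are not directly tied, so nothing shorter exists. So d(Priya,Vikram) = 2.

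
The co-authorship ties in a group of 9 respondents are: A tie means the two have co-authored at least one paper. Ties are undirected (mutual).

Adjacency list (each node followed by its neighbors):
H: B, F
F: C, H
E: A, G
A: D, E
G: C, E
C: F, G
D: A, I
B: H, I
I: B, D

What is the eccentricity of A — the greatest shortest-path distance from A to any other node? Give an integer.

4

Distances from A: B:3, C:3, D:1, E:1, F:4, G:2, H:4, I:2.
The largest is 4 (to F and H), so the eccentricity of A is 4.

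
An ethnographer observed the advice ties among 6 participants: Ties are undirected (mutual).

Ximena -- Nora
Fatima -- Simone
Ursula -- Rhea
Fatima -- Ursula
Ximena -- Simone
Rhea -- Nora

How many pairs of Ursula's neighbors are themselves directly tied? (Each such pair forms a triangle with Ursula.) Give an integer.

0

Ursula's neighbors are Fatima and Rhea, but none of them are tied to each other, so no triangle contains Ursula.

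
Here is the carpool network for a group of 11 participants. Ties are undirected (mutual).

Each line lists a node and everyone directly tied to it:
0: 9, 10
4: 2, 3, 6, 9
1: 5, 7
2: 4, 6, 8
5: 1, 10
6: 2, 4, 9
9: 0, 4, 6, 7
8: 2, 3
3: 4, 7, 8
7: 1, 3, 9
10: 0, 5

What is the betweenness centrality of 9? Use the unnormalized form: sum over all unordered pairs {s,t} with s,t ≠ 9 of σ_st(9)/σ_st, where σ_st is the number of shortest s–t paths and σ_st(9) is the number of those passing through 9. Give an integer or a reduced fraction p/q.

89/5

Pairs whose geodesics pass through 9 — 3–0: 2/2; 3–10: 2/3; 8–0: 4/4; 8–10: 4/5; 2–0: 2/2; 2–10: 2/2; 2–5: 4/6; 2–1: 2/4; 2–7: 2/4; 6–0: 1; 6–10: 1; 6–5: 2/2; 6–1: 1; 6–7: 1 … (+8 more pairs).
All other pairs contribute 0.
Summing the contributions gives betweenness(9) = 89/5.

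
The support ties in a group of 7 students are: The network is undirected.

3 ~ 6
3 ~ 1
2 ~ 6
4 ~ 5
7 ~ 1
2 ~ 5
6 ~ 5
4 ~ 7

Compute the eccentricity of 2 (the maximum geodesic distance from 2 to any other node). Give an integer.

3

Distances from 2: 1:3, 3:2, 4:2, 5:1, 6:1, 7:3.
The largest is 3 (to 1 and 7), so the eccentricity of 2 is 3.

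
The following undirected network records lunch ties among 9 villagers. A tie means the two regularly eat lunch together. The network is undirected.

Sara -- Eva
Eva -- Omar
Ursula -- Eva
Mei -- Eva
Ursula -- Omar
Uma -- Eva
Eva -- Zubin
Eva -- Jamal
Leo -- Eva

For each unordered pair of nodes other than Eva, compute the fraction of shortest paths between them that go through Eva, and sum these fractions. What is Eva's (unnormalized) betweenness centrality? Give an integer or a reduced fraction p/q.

Pairs whose geodesics pass through Eva — Uma–Ursula: 1; Uma–Jamal: 1; Uma–Sara: 1; Uma–Mei: 1; Uma–Zubin: 1; Uma–Omar: 1; Uma–Leo: 1; Ursula–Jamal: 1; Ursula–Sara: 1; Ursula–Mei: 1; Ursula–Zubin: 1; Ursula–Leo: 1; Jamal–Sara: 1; Jamal–Mei: 1 … (+13 more pairs).
All other pairs contribute 0.
Summing the contributions gives betweenness(Eva) = 27.

27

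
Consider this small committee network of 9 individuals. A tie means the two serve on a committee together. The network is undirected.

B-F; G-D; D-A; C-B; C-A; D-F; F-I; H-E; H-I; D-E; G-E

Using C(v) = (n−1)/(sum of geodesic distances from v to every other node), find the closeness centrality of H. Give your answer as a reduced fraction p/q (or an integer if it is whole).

4/9

Distances from H: A:3, B:3, C:4, D:2, E:1, F:2, G:2, I:1. Sum = 18.
n = 9, so closeness = 8/18 = 4/9.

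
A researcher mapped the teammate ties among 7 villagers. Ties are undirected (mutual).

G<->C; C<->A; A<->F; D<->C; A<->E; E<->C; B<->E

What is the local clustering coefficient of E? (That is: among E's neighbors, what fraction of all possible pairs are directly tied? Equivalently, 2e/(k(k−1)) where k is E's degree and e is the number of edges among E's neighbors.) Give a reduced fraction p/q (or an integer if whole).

E's neighbors: A, B, and C (k = 3).
Possible neighbor pairs: C(3,2) = 3. Edges among them: A–C → e = 1.
Clustering(E) = 1/3.

1/3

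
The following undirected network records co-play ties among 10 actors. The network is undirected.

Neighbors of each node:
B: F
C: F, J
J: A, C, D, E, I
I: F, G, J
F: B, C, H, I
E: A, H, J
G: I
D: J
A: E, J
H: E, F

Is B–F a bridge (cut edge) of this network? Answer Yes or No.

Without the B–F edge there is no alternate route between B and F, so the network disconnects. It is a bridge.

Yes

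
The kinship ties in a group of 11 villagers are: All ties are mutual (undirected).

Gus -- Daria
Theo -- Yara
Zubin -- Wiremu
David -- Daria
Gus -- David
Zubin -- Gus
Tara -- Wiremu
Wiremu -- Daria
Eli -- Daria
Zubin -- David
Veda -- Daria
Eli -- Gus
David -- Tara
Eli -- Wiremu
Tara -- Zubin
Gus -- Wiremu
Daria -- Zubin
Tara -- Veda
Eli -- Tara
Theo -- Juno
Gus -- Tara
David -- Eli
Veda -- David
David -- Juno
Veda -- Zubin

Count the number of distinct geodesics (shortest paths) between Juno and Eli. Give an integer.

1

The shortest distance is 2, and the only length-2 path is Juno–David–Eli. So there is exactly 1 shortest path.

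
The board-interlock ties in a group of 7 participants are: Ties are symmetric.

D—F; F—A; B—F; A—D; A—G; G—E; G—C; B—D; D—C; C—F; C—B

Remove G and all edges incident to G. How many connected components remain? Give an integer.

2

Without G, the remaining ties split the others into: {A, B, C, D, F}; {E}.
That's 2 separate components.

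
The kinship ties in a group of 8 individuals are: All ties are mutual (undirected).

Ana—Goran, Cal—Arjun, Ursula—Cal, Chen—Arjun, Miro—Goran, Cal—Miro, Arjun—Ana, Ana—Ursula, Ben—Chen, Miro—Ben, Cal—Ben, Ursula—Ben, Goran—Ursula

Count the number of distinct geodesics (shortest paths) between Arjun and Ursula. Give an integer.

The shortest distance is 2. The length-2 paths are: Arjun–Cal–Ursula; Arjun–Ana–Ursula.
That gives 2 distinct shortest paths.

2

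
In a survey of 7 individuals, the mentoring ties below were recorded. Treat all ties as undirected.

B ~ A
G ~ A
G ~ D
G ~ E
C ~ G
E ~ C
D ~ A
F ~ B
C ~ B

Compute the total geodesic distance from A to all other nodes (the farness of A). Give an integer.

9

Distances from A: B:1, C:2, D:1, E:2, F:2, G:1.
Sum = 1 + 2 + 1 + 2 + 2 + 1 = 9.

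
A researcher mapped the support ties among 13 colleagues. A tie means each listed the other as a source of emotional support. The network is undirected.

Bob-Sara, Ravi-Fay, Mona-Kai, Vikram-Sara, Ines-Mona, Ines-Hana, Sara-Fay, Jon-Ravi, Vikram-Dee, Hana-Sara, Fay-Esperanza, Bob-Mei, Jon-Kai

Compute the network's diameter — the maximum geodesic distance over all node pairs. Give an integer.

Eccentricity of each node (its greatest distance to any other): Bob:5, Dee:6, Esperanza:5, Fay:4, Hana:4, Ines:4, Jon:5, Kai:6, Mei:6, Mona:5, Ravi:4, Sara:4, Vikram:5.
The maximum eccentricity is 6, realized for instance by the pair Mei–Kai via Mei – Bob – Sara – Hana – Ines – Mona – Kai. So the diameter is 6.

6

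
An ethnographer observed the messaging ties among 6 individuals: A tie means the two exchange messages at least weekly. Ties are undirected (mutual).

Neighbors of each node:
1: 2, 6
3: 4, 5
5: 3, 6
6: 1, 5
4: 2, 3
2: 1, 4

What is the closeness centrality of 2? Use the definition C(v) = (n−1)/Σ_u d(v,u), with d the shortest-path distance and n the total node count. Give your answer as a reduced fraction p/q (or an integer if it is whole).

5/9

Distances from 2: 1:1, 3:2, 4:1, 5:3, 6:2. Sum = 9.
n = 6, so closeness = 5/9.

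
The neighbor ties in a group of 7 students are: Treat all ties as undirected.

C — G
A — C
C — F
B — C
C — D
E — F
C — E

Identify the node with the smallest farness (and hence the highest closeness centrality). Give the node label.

C

Farness (sum of distances to all others) for each node — A:11, B:11, C:6, D:11, E:10, F:10, G:11.
The smallest farness is 6, for C, so C has the highest closeness.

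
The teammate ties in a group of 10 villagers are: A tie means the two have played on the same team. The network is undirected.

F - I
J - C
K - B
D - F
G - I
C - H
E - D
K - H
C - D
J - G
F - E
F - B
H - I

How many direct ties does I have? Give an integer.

3

I is directly tied to F, G, and H. That is 3 neighbors, so the degree of I is 3.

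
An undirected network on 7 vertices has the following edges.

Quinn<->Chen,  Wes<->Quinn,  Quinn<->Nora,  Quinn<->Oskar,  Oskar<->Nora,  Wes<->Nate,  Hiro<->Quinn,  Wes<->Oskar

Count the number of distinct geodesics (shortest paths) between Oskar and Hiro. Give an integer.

1

The shortest distance is 2, and the only length-2 path is Oskar–Quinn–Hiro. So there is exactly 1 shortest path.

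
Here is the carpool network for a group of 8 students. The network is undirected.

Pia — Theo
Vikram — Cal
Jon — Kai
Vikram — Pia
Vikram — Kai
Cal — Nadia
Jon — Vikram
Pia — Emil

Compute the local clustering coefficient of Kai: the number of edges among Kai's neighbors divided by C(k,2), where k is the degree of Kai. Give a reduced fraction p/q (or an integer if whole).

1

Kai's neighbors: Jon and Vikram (k = 2).
Possible neighbor pairs: C(2,2) = 1. Edges among them: Jon–Vikram → e = 1.
Clustering(Kai) = 1/1.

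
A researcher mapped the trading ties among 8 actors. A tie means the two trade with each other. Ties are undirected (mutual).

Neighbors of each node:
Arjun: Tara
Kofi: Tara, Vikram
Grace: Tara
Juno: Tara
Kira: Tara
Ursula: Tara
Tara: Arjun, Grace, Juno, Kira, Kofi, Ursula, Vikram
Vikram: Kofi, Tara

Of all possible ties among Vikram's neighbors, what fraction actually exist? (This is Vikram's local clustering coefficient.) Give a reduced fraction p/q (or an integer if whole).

Vikram's neighbors: Kofi and Tara (k = 2).
Possible neighbor pairs: C(2,2) = 1. Edges among them: Kofi–Tara → e = 1.
Clustering(Vikram) = 1/1.

1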